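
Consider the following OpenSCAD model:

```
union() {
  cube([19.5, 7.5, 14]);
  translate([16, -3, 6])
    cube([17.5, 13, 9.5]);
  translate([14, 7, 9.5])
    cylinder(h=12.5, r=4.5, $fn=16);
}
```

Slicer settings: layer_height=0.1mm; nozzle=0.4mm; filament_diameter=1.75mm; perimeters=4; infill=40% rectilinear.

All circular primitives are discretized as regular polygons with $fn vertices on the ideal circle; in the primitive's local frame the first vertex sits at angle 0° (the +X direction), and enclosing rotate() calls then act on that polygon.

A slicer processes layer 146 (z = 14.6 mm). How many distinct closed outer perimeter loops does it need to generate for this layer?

At z = 14.6 mm: the cube is absent (z outside [0, 14]); the 17.5×13 cube at (16, -3) contributes its full rectangle; the cylinder at (14, 7): section is a regular 16-gon, circumradius r=4.5; Merging all regions: the regions partially overlap (shared area 13.14 mm²), so overlapping operands fuse into one piece — 1 connected region. The result has 1 disconnected region.

1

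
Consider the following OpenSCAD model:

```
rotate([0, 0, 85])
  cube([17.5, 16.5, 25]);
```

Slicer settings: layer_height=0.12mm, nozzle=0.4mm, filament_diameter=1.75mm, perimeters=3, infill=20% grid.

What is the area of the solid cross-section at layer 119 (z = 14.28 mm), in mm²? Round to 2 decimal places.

288.75 mm²

At z = 14.28 mm: the cube is present — its section is the full 17.5×16.5 rectangle (area 288.75 mm²); (whole slice rotated 85° about Z — lengths, areas and connectivity unchanged). Overall, the cross-section is a single solid region. Net area = 288.75 mm².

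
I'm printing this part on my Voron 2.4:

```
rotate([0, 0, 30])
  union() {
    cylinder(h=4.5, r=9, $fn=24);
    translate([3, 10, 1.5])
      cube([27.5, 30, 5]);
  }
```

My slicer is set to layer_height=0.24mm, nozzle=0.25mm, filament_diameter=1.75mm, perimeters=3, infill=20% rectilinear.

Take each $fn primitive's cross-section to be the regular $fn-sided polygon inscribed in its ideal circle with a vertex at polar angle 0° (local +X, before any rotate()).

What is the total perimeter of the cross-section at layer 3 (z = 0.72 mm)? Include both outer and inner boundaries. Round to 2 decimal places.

At z = 0.72 mm: the r=9 cylinder gives a regular 24-gon of circumradius 9 (constant along its height) (perimeter = 2·24·9.000·sin(180°/24) = 56.39 mm); the cube at (3, 10) is absent (z outside [1.5, 6.5]); Merging all regions: only the r=9 cylinder is present, so the union is just that shape — boundary = 56.39 mm; (rotated 30° about Z; rotation is an isometry so areas/perimeters/island counts are preserved). Overall, the cross-section is a single solid region. Total boundary length (outer) = 56.39 mm.

56.39 mm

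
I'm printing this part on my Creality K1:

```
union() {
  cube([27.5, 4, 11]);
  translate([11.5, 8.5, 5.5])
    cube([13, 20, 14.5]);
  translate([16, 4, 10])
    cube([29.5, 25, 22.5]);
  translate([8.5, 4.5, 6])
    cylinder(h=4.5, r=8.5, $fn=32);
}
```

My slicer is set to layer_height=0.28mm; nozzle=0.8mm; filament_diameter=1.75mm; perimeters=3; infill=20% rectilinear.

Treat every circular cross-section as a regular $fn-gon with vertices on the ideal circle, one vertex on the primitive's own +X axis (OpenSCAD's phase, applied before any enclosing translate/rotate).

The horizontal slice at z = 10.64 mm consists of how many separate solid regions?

At z = 10.64 mm: the 27.5×4 cube contributes its full rectangle; the 13×20 cube at (11.5, 8.5) contributes its full rectangle; the cube at (16, 4) (footprint 29.5×25) is included at this height; the cylinder at (8.5, 4.5) does not reach this height (z outside [6, 10.5]); Merging all regions: the regions partially overlap (shared area 170.00 mm²), so overlapping operands fuse into one piece — 1 connected region. The result has 1 disconnected region.

1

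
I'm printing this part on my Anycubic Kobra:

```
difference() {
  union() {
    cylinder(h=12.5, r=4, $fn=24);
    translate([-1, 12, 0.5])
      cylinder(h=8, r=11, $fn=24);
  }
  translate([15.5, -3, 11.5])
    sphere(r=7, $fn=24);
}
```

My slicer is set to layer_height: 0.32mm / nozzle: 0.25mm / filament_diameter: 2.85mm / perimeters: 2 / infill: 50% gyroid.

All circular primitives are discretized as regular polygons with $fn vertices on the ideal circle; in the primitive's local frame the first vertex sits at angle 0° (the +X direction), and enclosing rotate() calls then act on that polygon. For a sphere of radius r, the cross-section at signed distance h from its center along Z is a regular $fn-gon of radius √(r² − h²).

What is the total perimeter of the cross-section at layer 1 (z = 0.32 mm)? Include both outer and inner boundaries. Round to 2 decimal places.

At z = 0.32 mm: the r=4 cylinder gives a regular 24-gon of circumradius 4 (constant along its height) (perimeter = 2·24·4.000·sin(180°/24) = 25.06 mm); the cylinder at (-1, 12) is not intersected at this z (z outside [0.5, 8.5]); Taking the union: only the r=4 cylinder is present, so the union is just that shape — boundary = 25.06 mm; the sphere at (15.5, -3) is absent (|z−center|=11.180 > r=7); After the difference (first − rest): none of the subtracted shapes is present at this height, so the result so far is unchanged — boundary = 25.06 mm. Overall, the cross-section is a single solid region. Total boundary length (outer) = 25.06 mm.

25.06 mm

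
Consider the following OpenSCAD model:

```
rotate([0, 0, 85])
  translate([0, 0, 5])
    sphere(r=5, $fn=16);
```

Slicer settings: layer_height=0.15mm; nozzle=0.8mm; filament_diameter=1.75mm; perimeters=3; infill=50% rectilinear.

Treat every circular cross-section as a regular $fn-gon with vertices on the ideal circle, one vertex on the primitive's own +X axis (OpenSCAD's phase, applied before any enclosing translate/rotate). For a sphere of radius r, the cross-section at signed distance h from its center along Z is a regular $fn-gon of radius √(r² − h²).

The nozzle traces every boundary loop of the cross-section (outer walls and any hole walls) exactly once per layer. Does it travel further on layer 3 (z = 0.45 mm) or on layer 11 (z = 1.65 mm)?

layer 11 (z = 1.65 mm)

Layer 3 (z = 0.45): the r=5 sphere contributes a regular 16-gon of circumradius √(5²−4.55²) = 2.073 (perimeter = 2·16·2.073·sin(180°/16) = 12.94 mm); (rotated 85° about Z; rotation is an isometry so areas/perimeters/island counts are preserved). So its perimeter = 12.94 mm. Layer 11 (z = 1.65): the sphere: section is a regular 16-gon, circumradius = √(r²−h²) = √(5²−3.35²) = 3.712 (perimeter = 2·16·3.712·sin(180°/16) = 23.17 mm); (rotated 85° about Z; rotation is an isometry so areas/perimeters/island counts are preserved). So its perimeter = 23.17 mm. Layer 11 is larger (23.17 vs 12.94 mm).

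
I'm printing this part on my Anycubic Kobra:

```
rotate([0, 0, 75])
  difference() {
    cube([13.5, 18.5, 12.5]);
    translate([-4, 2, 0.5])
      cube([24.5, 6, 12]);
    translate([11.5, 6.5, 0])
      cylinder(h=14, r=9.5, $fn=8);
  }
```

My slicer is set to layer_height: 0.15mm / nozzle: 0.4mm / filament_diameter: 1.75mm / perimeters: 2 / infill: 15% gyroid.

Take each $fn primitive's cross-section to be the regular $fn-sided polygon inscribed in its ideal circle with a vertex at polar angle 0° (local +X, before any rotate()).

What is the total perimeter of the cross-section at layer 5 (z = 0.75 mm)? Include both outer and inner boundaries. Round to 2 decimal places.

57.75 mm

At z = 0.75 mm: the cube (footprint 13.5×18.5) is included at this height (perimeter 64.00 mm); the 24.5×6 cube at (-4, 2) contributes its full rectangle (perimeter 61.00 mm); the cylinder at (11.5, 6.5): section is a regular 8-gon, circumradius r=9.5 (perimeter = 2·8·9.500·sin(180°/8) = 58.17 mm); Taking the first minus the rest: starting from the 13.5×18.5 cube, the 24.5×6 cube at (-4, 2) partially overlaps it — only the 81.00 mm² overlap (of its 147.00 mm²) is removed, clipping the outline; the r=9.5 cylinder at (11.5, 6.5) partially overlaps it — only the 83.65 mm² overlap (of its 255.27 mm²) is removed, clipping the outline — boundary = 57.75 mm; (whole slice rotated 75° about Z — lengths, areas and connectivity unchanged). Overall, the cross-section has 2 separate islands. Total boundary length (outer) = 57.75 mm.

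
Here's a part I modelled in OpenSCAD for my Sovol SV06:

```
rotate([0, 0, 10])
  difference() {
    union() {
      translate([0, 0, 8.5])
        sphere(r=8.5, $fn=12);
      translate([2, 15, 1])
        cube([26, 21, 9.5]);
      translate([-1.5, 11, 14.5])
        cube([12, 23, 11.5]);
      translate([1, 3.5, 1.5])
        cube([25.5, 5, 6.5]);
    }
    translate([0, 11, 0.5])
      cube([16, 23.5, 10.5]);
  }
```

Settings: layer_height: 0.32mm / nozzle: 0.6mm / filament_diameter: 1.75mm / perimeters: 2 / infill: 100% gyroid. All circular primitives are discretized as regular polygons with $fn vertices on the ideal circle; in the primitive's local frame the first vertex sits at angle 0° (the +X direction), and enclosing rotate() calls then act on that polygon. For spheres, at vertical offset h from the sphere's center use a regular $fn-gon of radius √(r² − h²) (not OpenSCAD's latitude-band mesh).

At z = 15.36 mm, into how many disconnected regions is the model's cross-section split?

2

At z = 15.36 mm: the sphere: section is a regular 12-gon, circumradius = √(r²−h²) = √(8.5²−6.86²) = 5.019; the cube at (2, 15) does not reach this height (z outside [1, 10.5]); the cube at (-1.5, 11) is present — its section is the full 12×23 rectangle; the cube at (1, 3.5) is absent (z outside [1.5, 8]); Merging all regions: the 2 present regions are separate (no shared area or edge), so areas and boundary lengths simply add and each stays a separate island — 2 connected regions; the cube at (0, 11) is not intersected at this z (z outside [0.5, 11]); Subtracting the remaining from the first: none of the subtracted shapes is present at this height, so that combined region is unchanged — 2 connected regions; (rotated 10° about Z; rotation is an isometry so areas/perimeters/island counts are preserved). The result has 2 disconnected regions.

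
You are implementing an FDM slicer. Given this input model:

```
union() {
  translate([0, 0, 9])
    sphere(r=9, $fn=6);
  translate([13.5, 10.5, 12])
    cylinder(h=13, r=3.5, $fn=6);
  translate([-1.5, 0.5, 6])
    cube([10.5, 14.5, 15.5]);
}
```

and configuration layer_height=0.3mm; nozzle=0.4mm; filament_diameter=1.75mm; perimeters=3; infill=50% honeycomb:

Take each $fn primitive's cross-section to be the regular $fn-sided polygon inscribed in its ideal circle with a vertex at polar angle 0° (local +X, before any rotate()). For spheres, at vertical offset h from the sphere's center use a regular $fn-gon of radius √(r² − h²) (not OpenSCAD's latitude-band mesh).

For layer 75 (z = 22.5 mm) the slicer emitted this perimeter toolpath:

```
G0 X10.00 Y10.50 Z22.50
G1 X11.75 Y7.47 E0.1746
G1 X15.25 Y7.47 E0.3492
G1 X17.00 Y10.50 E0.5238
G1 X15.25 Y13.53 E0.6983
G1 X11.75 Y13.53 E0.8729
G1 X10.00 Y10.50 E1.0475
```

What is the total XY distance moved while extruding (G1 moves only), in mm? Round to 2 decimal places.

21.00 mm

Sum the Euclidean lengths of each G1 segment: total = 21.00 mm.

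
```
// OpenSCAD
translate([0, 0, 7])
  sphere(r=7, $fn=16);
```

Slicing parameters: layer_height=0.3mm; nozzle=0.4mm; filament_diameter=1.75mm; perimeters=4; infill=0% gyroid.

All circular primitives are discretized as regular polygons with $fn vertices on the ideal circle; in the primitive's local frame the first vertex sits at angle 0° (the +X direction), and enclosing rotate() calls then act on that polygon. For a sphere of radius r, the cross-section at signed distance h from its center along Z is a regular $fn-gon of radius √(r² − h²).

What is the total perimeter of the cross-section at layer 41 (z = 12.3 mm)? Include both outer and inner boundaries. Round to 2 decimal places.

28.55 mm

At z = 12.3 mm: the sphere: section is a regular 16-gon, circumradius = √(r²−h²) = √(7²−5.3²) = 4.573 (perimeter = 2·16·4.573·sin(180°/16) = 28.55 mm). Overall, the cross-section is a single solid region. Total boundary length (outer) = 28.55 mm.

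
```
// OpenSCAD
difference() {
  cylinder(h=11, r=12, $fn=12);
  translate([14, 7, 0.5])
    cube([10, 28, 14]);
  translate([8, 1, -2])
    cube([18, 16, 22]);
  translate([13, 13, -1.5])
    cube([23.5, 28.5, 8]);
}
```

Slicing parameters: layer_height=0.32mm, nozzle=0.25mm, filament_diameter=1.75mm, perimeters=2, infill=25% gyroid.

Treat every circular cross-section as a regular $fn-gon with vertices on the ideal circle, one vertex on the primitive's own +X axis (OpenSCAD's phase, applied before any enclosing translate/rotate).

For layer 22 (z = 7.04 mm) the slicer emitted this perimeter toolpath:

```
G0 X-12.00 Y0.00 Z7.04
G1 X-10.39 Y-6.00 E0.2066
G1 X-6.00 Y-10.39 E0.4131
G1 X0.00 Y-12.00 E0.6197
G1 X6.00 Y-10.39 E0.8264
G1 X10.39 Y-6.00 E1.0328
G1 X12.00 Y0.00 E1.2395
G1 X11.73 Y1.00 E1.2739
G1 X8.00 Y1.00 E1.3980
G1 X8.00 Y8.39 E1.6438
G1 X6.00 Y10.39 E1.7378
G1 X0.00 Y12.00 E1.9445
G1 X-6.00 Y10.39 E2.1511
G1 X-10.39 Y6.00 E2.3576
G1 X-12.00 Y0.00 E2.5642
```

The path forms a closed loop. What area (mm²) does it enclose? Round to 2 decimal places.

Apply the shoelace formula to the sequence of (X, Y) vertices; enclosed area = 413.74 mm².

413.74 mm²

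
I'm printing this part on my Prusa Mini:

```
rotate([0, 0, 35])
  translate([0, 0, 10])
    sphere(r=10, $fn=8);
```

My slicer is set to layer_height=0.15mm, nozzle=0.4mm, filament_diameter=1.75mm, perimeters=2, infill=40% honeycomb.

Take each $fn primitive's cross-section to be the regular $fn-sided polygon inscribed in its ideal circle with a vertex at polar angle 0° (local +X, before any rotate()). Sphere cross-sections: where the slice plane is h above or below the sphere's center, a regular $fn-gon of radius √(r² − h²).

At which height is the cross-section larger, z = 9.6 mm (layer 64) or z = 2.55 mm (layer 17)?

Layer 64 (z = 9.6): the r=10 sphere contributes a regular 8-gon of circumradius √(10²−0.4²) = 9.992 (area = (8/2)·9.992²·sin(360°/8) = 282.39 mm²); (rotated 35° about Z; rotation is an isometry so areas/perimeters/island counts are preserved). So its area = 282.39 mm². Layer 17 (z = 2.55): the sphere: section is a regular 8-gon, circumradius = √(r²−h²) = √(10²−7.45²) = 6.671 (area = (8/2)·6.671²·sin(360°/8) = 125.86 mm²); (rotated 35° about Z; rotation is an isometry so areas/perimeters/island counts are preserved). So its area = 125.86 mm². Layer 64 is larger (282.39 vs 125.86 mm²).

layer 64 (z = 9.6 mm)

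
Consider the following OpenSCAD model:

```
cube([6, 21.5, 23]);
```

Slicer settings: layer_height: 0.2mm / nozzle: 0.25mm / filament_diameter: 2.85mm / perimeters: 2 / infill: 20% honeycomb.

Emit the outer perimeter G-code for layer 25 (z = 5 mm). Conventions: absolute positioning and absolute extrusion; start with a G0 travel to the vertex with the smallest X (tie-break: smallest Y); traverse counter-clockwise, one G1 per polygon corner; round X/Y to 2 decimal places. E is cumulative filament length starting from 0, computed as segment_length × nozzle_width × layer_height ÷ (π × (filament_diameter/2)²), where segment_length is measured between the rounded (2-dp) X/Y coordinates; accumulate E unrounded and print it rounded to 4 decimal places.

G0 X0.00 Y0.00 Z5.00
G1 X6.00 Y0.00 E0.0470
G1 X6.00 Y21.50 E0.2155
G1 X0.00 Y21.50 E0.2626
G1 X0.00 Y0.00 E0.4311

At z = 5 mm: the 6×21.5 cube contributes its full rectangle. The outline is a single polygon with 4 vertices. Extrusion per mm of travel: 0.25 × 0.2 / (π × 1.425²) = 0.007838. Accumulating E over each segment gives final E = 0.4311.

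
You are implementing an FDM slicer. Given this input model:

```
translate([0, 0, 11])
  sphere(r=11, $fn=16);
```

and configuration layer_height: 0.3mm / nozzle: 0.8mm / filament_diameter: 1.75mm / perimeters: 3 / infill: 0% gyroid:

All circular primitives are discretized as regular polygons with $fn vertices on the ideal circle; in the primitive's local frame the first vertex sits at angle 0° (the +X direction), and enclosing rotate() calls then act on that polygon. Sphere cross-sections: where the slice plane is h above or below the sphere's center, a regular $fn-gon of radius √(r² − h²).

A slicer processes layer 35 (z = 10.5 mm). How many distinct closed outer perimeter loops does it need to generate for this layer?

At z = 10.5 mm: the r=11 sphere slices to a regular 16-gon of circumradius 10.989 (√(r²−h²) with h=0.5 from center). The result has 1 disconnected region.

1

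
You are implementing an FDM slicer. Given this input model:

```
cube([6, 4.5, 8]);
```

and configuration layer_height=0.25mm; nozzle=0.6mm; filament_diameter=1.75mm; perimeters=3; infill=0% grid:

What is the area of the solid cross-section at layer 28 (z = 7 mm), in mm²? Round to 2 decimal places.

At z = 7 mm: the 6×4.5 cube contributes its full rectangle (area 27.00 mm²). Overall, the cross-section is a single solid region. Net area = 27.00 mm².

27.00 mm²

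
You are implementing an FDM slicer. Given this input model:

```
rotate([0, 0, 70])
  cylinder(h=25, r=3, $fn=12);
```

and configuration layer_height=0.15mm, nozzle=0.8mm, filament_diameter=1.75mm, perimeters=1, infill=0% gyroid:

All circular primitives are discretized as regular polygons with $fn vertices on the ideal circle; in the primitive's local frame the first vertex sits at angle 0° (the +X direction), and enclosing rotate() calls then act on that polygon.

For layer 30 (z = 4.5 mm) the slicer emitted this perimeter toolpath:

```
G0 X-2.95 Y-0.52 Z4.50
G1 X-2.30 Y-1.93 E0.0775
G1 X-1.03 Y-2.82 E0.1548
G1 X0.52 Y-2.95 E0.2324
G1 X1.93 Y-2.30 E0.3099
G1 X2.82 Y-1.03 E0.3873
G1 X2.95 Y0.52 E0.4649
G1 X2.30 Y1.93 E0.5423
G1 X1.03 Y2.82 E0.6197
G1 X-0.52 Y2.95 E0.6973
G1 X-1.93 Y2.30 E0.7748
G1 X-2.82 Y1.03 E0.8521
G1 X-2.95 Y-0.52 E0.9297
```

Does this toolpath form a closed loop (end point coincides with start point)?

yes

Start point (G0): (-2.95, -0.52). End point (last G1): the path returns to the start — closed.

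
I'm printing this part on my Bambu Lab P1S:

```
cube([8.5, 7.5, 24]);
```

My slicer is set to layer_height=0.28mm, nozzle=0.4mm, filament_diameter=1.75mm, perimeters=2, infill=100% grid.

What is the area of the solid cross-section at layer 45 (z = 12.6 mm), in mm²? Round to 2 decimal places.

63.75 mm²

At z = 12.6 mm: the cube (footprint 8.5×7.5) is included at this height (area 63.75 mm²). Overall, the cross-section is a single solid region. Net area = 63.75 mm².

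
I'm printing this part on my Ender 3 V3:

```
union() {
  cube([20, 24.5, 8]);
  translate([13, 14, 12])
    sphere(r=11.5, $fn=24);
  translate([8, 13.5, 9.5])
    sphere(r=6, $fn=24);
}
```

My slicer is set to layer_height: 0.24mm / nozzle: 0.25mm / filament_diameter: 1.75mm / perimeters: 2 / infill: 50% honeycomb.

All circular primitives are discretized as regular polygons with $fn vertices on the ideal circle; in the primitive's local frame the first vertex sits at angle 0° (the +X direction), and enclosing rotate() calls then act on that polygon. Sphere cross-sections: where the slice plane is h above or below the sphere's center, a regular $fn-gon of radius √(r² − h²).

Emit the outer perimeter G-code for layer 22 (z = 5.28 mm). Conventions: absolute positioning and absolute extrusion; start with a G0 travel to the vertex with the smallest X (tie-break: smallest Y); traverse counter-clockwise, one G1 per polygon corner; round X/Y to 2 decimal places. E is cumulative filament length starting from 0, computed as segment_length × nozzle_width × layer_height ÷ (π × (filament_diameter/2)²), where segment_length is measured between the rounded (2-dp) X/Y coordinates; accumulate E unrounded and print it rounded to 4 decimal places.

At z = 5.28 mm: the cube (footprint 20×24.5) is included at this height; the r=11.5 sphere at (13, 14) slices to a regular 24-gon of circumradius 9.332 (√(r²−h²) with h=6.72 from center); the r=6 sphere at (8, 13.5) slices to a regular 24-gon of circumradius 4.265 (√(r²−h²) with h=4.22 from center); Merging all regions: the regions partially overlap (shared area 308.00 mm²), so overlapping operands fuse into one piece — 1 connected region. The outline is a single polygon with 11 vertices. Extrusion per mm of travel: 0.25 × 0.24 / (π × 0.875²) = 0.024945. Accumulating E over each segment gives final E = 2.2486.

G0 X0.00 Y0.00 Z5.28
G1 X20.00 Y0.00 E0.4989
G1 X20.00 Y7.92 E0.6965
G1 X21.08 Y9.33 E0.7408
G1 X22.01 Y11.58 E0.8015
G1 X22.33 Y14.00 E0.8624
G1 X22.01 Y16.42 E0.9233
G1 X21.08 Y18.67 E0.9840
G1 X20.00 Y20.08 E1.0283
G1 X20.00 Y24.50 E1.1386
G1 X0.00 Y24.50 E1.6375
G1 X0.00 Y0.00 E2.2486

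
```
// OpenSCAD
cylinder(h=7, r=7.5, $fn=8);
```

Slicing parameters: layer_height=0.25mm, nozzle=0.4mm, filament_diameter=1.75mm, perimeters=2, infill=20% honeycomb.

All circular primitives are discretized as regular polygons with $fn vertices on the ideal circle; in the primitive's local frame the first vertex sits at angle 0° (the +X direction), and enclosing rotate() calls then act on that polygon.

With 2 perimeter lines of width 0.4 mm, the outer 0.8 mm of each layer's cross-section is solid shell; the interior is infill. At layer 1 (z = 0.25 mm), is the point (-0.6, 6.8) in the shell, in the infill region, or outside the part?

shell

At z = 0.25 mm: the cylinder: section is a regular 8-gon, circumradius r=7.5. Overall, the cross-section is a single solid region. The nearest boundary edge runs (0.00, 7.50)→(-5.30, 5.30); distance from the point to it = 0.42 mm. The point is inside the cross-section, 0.42 mm from the nearest boundary — within the 0.8 mm shell band (2 × 0.4).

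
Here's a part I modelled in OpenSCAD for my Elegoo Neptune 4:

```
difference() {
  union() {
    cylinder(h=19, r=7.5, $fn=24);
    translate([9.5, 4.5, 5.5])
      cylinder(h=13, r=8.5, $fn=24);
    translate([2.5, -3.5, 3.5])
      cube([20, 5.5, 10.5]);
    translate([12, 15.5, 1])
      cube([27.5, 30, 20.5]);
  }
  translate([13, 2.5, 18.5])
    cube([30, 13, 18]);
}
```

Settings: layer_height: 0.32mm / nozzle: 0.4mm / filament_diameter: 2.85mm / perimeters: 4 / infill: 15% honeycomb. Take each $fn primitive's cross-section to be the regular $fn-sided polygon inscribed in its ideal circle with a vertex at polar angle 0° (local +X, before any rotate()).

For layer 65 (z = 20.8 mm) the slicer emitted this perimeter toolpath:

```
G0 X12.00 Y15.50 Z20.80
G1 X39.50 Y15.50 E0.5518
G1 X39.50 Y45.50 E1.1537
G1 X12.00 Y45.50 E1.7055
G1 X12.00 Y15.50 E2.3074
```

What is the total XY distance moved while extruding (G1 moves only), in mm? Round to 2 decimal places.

Sum the Euclidean lengths of each G1 segment: total = 115.00 mm.

115.00 mm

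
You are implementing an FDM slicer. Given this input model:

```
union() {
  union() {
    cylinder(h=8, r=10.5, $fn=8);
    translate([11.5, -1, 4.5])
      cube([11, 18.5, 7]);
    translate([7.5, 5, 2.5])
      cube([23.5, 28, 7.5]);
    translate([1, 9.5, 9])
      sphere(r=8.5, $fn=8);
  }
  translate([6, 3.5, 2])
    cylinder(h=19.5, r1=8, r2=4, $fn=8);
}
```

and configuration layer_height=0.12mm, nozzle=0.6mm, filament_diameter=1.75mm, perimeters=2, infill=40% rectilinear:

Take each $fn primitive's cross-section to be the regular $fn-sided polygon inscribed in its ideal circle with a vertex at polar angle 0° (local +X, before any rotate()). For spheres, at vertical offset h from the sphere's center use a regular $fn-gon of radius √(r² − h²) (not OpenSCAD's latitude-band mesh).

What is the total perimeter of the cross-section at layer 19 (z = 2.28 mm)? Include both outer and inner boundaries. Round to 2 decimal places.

76.72 mm

At z = 2.28 mm: the r=10.5 cylinder contributes a regular 8-gon of circumradius 10.5 (perimeter = 2·8·10.500·sin(180°/8) = 64.29 mm); the cube at (11.5, -1) is not intersected at this z (z outside [4.5, 11.5]); the cube at (7.5, 5) does not reach this height (z outside [2.5, 10]); the r=8.5 sphere at (1, 9.5) contributes a regular 8-gon of circumradius √(8.5²−6.72²) = 5.205 (perimeter = 2·8·5.205·sin(180°/8) = 31.87 mm); Combining (union): the regions partially overlap (shared area 37.62 mm²), so the edge portions inside another operand are dropped and the merged outline is re-measured after clipping — boundary = 71.98 mm; the cone at (6, 3.5): at t=0.014 of its height the radius interpolates to r₁+(r₂−r₁)t = 7.943, giving a regular 8-gon of that circumradius (perimeter = 2·8·7.943·sin(180°/8) = 48.63 mm); Combining (union): the regions partially overlap (shared area 125.32 mm²), so the edge portions inside another operand are dropped and the merged outline is re-measured after clipping — boundary = 76.72 mm. Overall, the cross-section is a single solid region. Total boundary length (outer) = 76.72 mm.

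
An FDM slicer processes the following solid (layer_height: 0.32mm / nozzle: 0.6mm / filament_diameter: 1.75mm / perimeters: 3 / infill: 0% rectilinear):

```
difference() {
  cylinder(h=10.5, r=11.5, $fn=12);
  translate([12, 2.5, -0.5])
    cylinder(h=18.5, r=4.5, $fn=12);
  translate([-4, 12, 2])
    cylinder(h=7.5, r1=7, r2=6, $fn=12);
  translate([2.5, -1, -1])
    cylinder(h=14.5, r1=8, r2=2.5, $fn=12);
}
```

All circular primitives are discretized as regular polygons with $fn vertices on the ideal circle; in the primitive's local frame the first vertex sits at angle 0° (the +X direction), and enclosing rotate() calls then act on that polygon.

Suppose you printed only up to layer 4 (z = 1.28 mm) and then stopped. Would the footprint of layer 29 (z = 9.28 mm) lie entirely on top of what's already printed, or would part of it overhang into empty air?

part overhangs

Compare the two slices. At z = 1.28: the r=11.5 cylinder contributes a regular 12-gon of circumradius 11.5 (area = (12/2)·11.500²·sin(360°/12) = 396.75 mm²); the cylinder at (12, 2.5): section is a regular 12-gon, circumradius r=4.5 (area = (12/2)·4.500²·sin(360°/12) = 60.75 mm²); the cone at (-4, 12) is not intersected at this z (z outside [2, 9.5]); the cone at (2.5, -1) (r1=8→r2=2.5) has section circumradius 7.135 here — a regular 12-gon (area = (12/2)·7.135²·sin(360°/12) = 152.73 mm²); Taking the first minus the rest: starting from the r=11.5 cylinder (396.75 mm²), the r=4.5 cylinder at (12, 2.5) partially overlaps it — only the 19.51 mm² overlap (of its 60.75 mm²) is removed, clipping the outline; the cone at (2.5, -1) partially overlaps it — only the 148.47 mm² overlap (of its 152.73 mm²) is removed, clipping the outline — area = 228.77 mm². At z = 9.28: the r=11.5 cylinder gives a regular 12-gon of circumradius 11.5 (constant along its height) (area = (12/2)·11.500²·sin(360°/12) = 396.75 mm²); the r=4.5 cylinder at (12, 2.5) contributes a regular 12-gon of circumradius 4.5 (area = (12/2)·4.500²·sin(360°/12) = 60.75 mm²); the cone at (-4, 12) contributes a regular 12-gon of circumradius 6.029 (interpolated between r1=7 and r2=6 at t=0.971) (area = (12/2)·6.029²·sin(360°/12) = 109.06 mm²); the cone at (2.5, -1): at t=0.709 of its height the radius interpolates to r₁+(r₂−r₁)t = 4.101, giving a regular 12-gon of that circumradius (area = (12/2)·4.101²·sin(360°/12) = 50.45 mm²); Taking the first minus the rest: starting from the r=11.5 cylinder (396.75 mm²), the r=4.5 cylinder at (12, 2.5) partially overlaps it — only the 19.51 mm² overlap (of its 60.75 mm²) is removed, clipping the outline; the cone at (-4, 12) partially overlaps it — only the 33.03 mm² overlap (of its 109.06 mm²) is removed, clipping the outline; the cone at (2.5, -1) lies wholly inside it (removes its full 50.45 mm² and its 25.47 mm outline becomes a hole wall) — area = 293.77 mm². Checking containment: at z = 9.28 the cross-section extends beyond the z = 1.28 cross-section by about 98.02 mm².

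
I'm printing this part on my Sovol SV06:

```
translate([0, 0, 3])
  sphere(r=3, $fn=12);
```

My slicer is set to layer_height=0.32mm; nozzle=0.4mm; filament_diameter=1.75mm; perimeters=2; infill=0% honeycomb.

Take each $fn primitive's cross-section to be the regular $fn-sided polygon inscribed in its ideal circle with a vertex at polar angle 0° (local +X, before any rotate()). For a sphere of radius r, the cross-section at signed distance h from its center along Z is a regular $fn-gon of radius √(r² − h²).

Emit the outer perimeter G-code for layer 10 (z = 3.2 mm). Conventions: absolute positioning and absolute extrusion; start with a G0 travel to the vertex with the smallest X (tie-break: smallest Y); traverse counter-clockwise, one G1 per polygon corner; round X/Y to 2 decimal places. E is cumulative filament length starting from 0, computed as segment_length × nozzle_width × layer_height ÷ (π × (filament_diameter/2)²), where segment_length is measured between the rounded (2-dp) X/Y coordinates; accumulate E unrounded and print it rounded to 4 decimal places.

At z = 3.2 mm: the r=3 sphere contributes a regular 12-gon of circumradius √(3²−0.2²) = 2.993. The outline is a single polygon with 12 vertices. Extrusion per mm of travel: 0.4 × 0.32 / (π × 0.875²) = 0.053216. Accumulating E over each segment gives final E = 0.9890.

G0 X-2.99 Y0.00 Z3.20
G1 X-2.59 Y-1.50 E0.0826
G1 X-1.50 Y-2.59 E0.1646
G1 X0.00 Y-2.99 E0.2473
G1 X1.50 Y-2.59 E0.3299
G1 X2.59 Y-1.50 E0.4119
G1 X2.99 Y0.00 E0.4945
G1 X2.59 Y1.50 E0.5771
G1 X1.50 Y2.59 E0.6592
G1 X0.00 Y2.99 E0.7418
G1 X-1.50 Y2.59 E0.8244
G1 X-2.59 Y1.50 E0.9064
G1 X-2.99 Y0.00 E0.9890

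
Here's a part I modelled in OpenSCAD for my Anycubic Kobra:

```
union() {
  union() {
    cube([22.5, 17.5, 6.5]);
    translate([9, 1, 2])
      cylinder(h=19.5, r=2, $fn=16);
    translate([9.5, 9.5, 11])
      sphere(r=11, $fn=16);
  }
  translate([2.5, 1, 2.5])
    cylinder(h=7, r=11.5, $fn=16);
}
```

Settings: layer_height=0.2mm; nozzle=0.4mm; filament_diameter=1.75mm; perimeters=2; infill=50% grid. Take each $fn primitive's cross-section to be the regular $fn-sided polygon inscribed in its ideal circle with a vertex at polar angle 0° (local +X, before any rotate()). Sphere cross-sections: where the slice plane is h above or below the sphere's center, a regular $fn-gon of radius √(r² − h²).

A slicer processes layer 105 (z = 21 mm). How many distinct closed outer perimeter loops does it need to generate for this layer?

At z = 21 mm: the cube is absent (z outside [0, 6.5]); the r=2 cylinder at (9, 1) gives a regular 16-gon of circumradius 2 (constant along its height); the r=11 sphere at (9.5, 9.5) slices to a regular 16-gon of circumradius 4.583 (√(r²−h²) with h=10 from center); Combining (union): the 2 present regions are separate (no shared area or edge), so areas and boundary lengths simply add and each stays a separate island — 2 connected regions; the cylinder at (2.5, 1) is absent (z outside [2.5, 9.5]); Combining (union): only the result so far is present, so the union is just that shape — 2 connected regions. The result has 2 disconnected regions.

2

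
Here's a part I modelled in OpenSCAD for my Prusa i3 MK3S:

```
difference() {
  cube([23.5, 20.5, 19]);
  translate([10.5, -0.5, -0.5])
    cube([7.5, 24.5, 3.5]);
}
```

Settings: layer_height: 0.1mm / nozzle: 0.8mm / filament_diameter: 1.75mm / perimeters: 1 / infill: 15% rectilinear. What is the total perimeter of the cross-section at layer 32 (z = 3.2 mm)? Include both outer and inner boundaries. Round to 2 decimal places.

88.00 mm

At z = 3.2 mm: the 23.5×20.5 cube contributes its full rectangle (perimeter 88.00 mm); the cube at (10.5, -0.5) is absent (z outside [-0.5, 3]); After the difference (first − rest): none of the subtracted shapes is present at this height, so the 23.5×20.5 cube is unchanged — boundary = 88.00 mm. Overall, the cross-section is a single solid region. Total boundary length (outer) = 88.00 mm.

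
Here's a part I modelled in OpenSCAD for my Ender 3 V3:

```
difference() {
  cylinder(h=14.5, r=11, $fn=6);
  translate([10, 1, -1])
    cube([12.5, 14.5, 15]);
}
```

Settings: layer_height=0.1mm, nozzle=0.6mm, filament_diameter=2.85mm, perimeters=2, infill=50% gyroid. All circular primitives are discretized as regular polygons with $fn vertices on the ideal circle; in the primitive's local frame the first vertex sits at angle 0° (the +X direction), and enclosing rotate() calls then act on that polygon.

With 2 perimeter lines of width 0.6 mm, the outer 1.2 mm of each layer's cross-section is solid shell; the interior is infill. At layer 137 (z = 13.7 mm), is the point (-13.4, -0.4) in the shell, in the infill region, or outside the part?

outside

At z = 13.7 mm: the cylinder: section is a regular 6-gon, circumradius r=11; the 12.5×14.5 cube at (10, 1) contributes its full rectangle; After the difference (first − rest): starting from the r=11 cylinder, the 12.5×14.5 cube at (10, 1) partially overlaps it — only the 0.15 mm² overlap (of its 181.25 mm²) is removed, clipping the outline — 1 connected region. Overall, the cross-section is a single solid region. The nearest boundary edge runs (-5.50, -9.53)→(-11.00, 0.00); distance from the point to it = 2.43 mm. The point is not inside any of the regions above, so it lies outside the cross-section (2.43 mm from the nearest boundary).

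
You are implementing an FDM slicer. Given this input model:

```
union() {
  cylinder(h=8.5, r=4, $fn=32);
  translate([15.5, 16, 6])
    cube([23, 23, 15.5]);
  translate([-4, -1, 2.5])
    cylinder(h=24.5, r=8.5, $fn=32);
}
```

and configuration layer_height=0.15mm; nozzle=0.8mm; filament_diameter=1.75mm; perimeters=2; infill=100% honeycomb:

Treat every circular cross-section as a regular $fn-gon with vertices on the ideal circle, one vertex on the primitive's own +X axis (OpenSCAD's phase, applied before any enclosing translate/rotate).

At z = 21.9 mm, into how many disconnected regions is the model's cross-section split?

1

At z = 21.9 mm: the cylinder is not intersected at this z (z outside [0, 8.5]); the cube at (15.5, 16) does not reach this height (z outside [6, 21.5]); the r=8.5 cylinder at (-4, -1) gives a regular 32-gon of circumradius 8.5 (constant along its height); Merging all regions: only the r=8.5 cylinder at (-4, -1) is present, so the union is just that shape — 1 connected region. The result has 1 disconnected region.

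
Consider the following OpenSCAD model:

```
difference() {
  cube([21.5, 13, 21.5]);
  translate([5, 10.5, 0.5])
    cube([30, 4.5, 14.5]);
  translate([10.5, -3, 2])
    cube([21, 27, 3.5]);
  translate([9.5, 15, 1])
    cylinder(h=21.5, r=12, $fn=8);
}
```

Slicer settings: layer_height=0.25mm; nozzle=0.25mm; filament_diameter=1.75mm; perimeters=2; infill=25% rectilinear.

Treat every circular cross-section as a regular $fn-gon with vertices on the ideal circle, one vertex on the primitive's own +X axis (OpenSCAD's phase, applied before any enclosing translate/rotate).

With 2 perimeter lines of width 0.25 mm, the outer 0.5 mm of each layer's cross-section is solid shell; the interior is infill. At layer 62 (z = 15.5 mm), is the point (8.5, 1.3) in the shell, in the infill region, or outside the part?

At z = 15.5 mm: the cube is present — its section is the full 21.5×13 rectangle; the cube at (5, 10.5) does not reach this height (z outside [0.5, 15]); the cube at (10.5, -3) is not intersected at this z (z outside [2, 5.5]); the r=12 cylinder at (9.5, 15) contributes a regular 8-gon of circumradius 12; After the difference (first − rest): starting from the 21.5×13 cube, the r=12 cylinder at (9.5, 15) partially overlaps it — only the 153.93 mm² overlap (of its 407.29 mm²) is removed, clipping the outline — 1 connected region. Overall, the cross-section is a single solid region. The nearest boundary edge runs (21.50, 0.00)→(0.00, 0.00); distance from the point to it = 1.30 mm. The point is inside the cross-section and 1.30 mm from the nearest boundary — more than the 0.5 mm shell width (2 × 0.25), so it's in the infill interior.

infill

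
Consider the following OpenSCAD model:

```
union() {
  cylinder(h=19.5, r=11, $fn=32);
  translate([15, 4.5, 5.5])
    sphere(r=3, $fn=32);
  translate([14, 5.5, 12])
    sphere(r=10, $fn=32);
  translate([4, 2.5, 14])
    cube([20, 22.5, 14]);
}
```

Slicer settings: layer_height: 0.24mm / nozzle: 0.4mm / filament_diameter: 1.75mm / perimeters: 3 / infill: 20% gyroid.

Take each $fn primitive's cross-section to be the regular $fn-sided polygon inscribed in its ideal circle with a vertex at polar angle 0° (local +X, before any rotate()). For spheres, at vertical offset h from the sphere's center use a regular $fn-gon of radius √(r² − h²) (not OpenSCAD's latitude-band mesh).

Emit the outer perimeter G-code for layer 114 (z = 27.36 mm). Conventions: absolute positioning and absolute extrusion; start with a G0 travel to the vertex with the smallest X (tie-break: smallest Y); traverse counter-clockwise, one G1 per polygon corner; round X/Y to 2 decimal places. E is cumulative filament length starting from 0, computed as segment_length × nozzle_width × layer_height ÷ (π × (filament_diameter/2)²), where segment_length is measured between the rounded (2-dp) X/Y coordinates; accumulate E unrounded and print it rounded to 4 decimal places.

G0 X4.00 Y2.50 Z27.36
G1 X24.00 Y2.50 E0.7982
G1 X24.00 Y25.00 E1.6963
G1 X4.00 Y25.00 E2.4945
G1 X4.00 Y2.50 E3.3925

At z = 27.36 mm: the cylinder is not intersected at this z (z outside [0, 19.5]); the sphere at (15, 4.5) does not reach this height (|z−center|=21.860 > r=3); the sphere at (14, 5.5) is absent (|z−center|=15.360 > r=10); the cube at (4, 2.5) is present — its section is the full 20×22.5 rectangle; Taking the union: only the 20×22.5 cube at (4, 2.5) is present, so the union is just that shape — 1 connected region. The outline is a single polygon with 4 vertices. Extrusion per mm of travel: 0.4 × 0.24 / (π × 0.875²) = 0.039912. Accumulating E over each segment gives final E = 3.3925.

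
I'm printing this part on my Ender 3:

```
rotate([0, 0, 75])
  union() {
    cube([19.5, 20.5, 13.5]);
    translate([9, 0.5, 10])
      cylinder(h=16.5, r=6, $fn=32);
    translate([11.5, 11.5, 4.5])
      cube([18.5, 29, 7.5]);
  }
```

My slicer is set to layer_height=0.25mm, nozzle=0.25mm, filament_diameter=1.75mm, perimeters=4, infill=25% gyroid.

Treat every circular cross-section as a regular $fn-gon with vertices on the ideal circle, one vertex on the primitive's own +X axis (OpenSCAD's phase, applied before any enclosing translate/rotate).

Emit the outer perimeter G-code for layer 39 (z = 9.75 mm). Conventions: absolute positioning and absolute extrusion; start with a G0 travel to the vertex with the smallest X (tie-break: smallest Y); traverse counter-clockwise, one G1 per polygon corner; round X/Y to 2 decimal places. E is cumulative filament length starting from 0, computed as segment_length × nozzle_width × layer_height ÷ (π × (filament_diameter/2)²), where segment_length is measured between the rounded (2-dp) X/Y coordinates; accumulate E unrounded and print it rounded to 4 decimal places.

G0 X-36.14 Y21.59 Z9.75
G1 X-16.83 Y16.41 E0.5195
G1 X-19.80 Y5.31 E0.8181
G1 X0.00 Y0.00 E1.3507
G1 X5.05 Y18.84 E1.8576
G1 X-6.06 Y21.81 E2.1564
G1 X-3.34 Y31.95 E2.4292
G1 X-31.36 Y39.46 E3.1830
G1 X-36.14 Y21.59 E3.6636

At z = 9.75 mm: the 19.5×20.5 cube contributes its full rectangle; the cylinder at (9, 0.5) is not intersected at this z (z outside [10, 26.5]); the cube at (11.5, 11.5) (footprint 18.5×29) is included at this height; Combining (union): the regions partially overlap (shared area 72.00 mm²), so overlapping operands fuse into one piece — 1 connected region; (whole slice rotated 75° about Z — lengths, areas and connectivity unchanged). The outline is a single polygon with 8 vertices. Extrusion per mm of travel: 0.25 × 0.25 / (π × 0.875²) = 0.025984. Accumulating E over each segment gives final E = 3.6636.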